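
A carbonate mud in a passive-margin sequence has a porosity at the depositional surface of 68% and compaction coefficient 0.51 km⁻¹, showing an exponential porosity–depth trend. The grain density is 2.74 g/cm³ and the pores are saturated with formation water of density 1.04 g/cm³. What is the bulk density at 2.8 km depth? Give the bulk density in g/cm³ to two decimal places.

2.46 g/cm³

Porosity at depth: phi = 0.68·exp(−0.51×2.8) = 0.68×0.2398 = 0.1631
Bulk density: ρ_b = (1−phi)ρ_g + phi·ρ_f = 0.8369×2.74 + 0.1631×1.04
       = 2.293 + 0.170 = 2.463 g/cm³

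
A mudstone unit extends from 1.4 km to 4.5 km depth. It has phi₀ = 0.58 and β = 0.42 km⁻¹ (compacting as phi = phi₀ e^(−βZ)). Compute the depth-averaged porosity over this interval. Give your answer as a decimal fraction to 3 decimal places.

⟨phi⟩ = (1/(Z₂−Z₁)) ∫ phi₀ e^(−βZ) dZ = phi₀·(e^(−β·Z₁) − e^(−β·Z₂)) / (β·(Z₂−Z₁))
e^(−0.42×1.4) = 0.5554; e^(−0.42×4.5) = 0.1511
⟨phi⟩ = 0.58 × (0.5554 − 0.1511) / (0.42 × 3.1) = 0.58 × 0.3106 = 0.1801

0.180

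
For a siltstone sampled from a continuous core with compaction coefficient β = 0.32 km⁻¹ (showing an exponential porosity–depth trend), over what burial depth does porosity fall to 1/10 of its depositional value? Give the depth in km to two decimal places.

φ/φ₀ = 1/10 ⇒ exp(−β·Z) = 1/10 ⇒ Z = ln(10) / β
Z = 2.3026 / 0.32 = 7.196 km

7.20 km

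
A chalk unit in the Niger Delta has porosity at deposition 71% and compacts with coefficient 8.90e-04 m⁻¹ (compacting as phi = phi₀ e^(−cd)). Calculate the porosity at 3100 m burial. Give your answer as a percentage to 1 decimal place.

4.5%

Working in km (1 km = 1000 m; c in km⁻¹ = c in m⁻¹ × 1000):
phi = phi₀·exp(−c·d) = 0.71 × exp(−0.89 × 3.1) = 0.71 × exp(−2.759)
  = 0.71 × 0.0634 = 0.0450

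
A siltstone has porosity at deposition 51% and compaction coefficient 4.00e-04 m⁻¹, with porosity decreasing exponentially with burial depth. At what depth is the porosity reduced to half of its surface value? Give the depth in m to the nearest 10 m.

Working in km (1 km = 1000 m; c in km⁻¹ = c in m⁻¹ × 1000):
phi/phi₀ = 1/2 ⇒ exp(−c·z) = 1/2 ⇒ z = ln(2) / c
z = 0.6931 / 0.4 = 1.733 km

1730 m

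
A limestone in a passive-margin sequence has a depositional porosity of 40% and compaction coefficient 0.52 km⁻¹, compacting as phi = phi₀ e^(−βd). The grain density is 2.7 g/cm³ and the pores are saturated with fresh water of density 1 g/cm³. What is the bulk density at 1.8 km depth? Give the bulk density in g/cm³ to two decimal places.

2.43 g/cm³

Porosity at depth: phi = 0.4·exp(−0.52×1.8) = 0.4×0.3922 = 0.1569
Bulk density: ρ_b = (1−phi)ρ_g + phi·ρ_f = 0.8431×2.7 + 0.1569×1
       = 2.276 + 0.157 = 2.433 g/cm³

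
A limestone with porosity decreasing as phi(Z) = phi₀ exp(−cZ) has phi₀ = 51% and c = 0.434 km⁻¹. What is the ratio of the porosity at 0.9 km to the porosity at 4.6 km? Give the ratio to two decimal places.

phi(Z₁)/phi(Z₂) = e^(−c·Z₁)/e^(−c·Z₂) = e^{c(Z₂−Z₁)}
= exp(0.434 × 3.7) = exp(1.606) = 4.9818

4.98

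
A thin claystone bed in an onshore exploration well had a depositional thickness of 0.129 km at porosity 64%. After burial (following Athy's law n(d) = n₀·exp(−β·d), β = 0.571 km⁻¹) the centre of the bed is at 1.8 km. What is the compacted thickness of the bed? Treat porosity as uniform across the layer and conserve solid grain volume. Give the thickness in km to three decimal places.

0.060 km

Porosity at 1.8 km: n = 0.64·exp(−0.571×1.8) = 0.2290
Solid-volume conservation: h(1−n) = h₀(1−n₀) ⇒ h = h₀·(1−n₀)/(1−n)
h = 0.129 × (1 − 0.64)/(1 − 0.2290) = 0.129 × 0.4669 = 0.0602 km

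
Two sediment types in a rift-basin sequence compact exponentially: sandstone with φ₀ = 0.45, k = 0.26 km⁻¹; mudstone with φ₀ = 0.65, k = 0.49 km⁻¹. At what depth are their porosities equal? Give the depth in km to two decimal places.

1.60 km

Set φ₀ₐ e^(−kₐZ) = φ₀ᵦ e^(−kᵦZ) ⇒ ln(φ₀ₐ/φ₀ᵦ) = (kₐ − kᵦ)·Z
Z = ln(0.45/0.65) / (0.26 − 0.49) = -0.3677 / -0.23 = 1.599 km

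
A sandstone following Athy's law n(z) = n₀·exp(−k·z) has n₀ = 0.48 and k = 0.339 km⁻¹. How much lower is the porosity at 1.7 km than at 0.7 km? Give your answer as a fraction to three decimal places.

0.109

n(0.7) = 0.48·e^(−0.339×0.7) = 0.3786
n(1.7) = 0.48·e^(−0.339×1.7) = 0.2697
Δn = 0.3786 − 0.2697 = 0.1089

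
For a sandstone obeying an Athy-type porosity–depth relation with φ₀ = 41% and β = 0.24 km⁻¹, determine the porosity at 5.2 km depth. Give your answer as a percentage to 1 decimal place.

11.8%

φ = φ₀·exp(−β·Z) = 0.41 × exp(−0.24 × 5.2) = 0.41 × exp(−1.248)
  = 0.41 × 0.2871 = 0.1177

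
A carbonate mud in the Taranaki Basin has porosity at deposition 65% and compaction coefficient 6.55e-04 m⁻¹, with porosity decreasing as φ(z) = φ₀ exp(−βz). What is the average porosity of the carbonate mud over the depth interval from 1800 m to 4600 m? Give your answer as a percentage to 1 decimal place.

Working in km (1 km = 1000 m; β in km⁻¹ = β in m⁻¹ × 1000):
⟨φ⟩ = (1/(z₂−z₁)) ∫ φ₀ e^(−βz) dz = φ₀·(e^(−β·z₁) − e^(−β·z₂)) / (β·(z₂−z₁))
e^(−0.655×1.8) = 0.3076; e^(−0.655×4.6) = 0.0491
⟨φ⟩ = 0.65 × (0.3076 − 0.0491) / (0.655 × 2.8) = 0.65 × 0.1409 = 0.0916

9.2%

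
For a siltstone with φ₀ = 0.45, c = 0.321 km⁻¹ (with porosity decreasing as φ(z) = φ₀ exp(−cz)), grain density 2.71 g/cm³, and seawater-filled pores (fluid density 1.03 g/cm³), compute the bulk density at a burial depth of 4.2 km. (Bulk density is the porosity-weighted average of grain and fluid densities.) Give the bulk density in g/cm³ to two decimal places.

2.51 g/cm³

Porosity at depth: φ = 0.45·exp(−0.321×4.2) = 0.45×0.2597 = 0.1169
Bulk density: ρ_b = (1−φ)ρ_g + φ·ρ_f = 0.8831×2.71 + 0.1169×1.03
       = 2.393 + 0.120 = 2.514 g/cm³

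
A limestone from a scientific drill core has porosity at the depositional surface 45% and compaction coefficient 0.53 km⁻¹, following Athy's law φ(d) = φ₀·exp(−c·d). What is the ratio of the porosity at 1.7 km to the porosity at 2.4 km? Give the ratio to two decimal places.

1.45

φ(d₁)/φ(d₂) = e^(−c·d₁)/e^(−c·d₂) = e^{c(d₂−d₁)}
= exp(0.53 × 0.7) = exp(0.371) = 1.4492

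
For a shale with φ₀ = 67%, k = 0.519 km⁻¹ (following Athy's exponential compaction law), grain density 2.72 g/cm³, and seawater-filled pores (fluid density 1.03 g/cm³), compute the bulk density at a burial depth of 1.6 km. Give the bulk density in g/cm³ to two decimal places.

2.23 g/cm³

Porosity at depth: φ = 0.67·exp(−0.519×1.6) = 0.67×0.4359 = 0.2920
Bulk density: ρ_b = (1−φ)ρ_g + φ·ρ_f = 0.7080×2.72 + 0.2920×1.03
       = 1.926 + 0.301 = 2.226 g/cm³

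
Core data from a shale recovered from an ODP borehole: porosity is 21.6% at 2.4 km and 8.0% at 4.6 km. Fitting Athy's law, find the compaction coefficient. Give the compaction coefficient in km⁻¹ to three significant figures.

Athy: φ(d) = φ₀ e^(−kd) ⇒ φ₁/φ₂ = e^{k(d₂−d₁)} ⇒ k = ln(φ₁/φ₂)/(d₂−d₁)
k = ln(0.216/0.08) / (4.6 − 2.4) = ln(2.7) / 2.2 = 0.9933 / 2.2 = 0.4515 km⁻¹

0.451 km⁻¹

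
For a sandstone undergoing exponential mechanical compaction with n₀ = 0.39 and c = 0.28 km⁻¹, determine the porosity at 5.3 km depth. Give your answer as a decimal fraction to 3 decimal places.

0.088

n = n₀·exp(−c·d) = 0.39 × exp(−0.28 × 5.3) = 0.39 × exp(−1.484)
  = 0.39 × 0.2267 = 0.0884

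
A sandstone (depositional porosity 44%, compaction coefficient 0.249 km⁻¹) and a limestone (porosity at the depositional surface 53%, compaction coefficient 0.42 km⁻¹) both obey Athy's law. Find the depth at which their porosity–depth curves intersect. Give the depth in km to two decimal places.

Set phi₀ₐ e^(−kₐZ) = phi₀ᵦ e^(−kᵦZ) ⇒ ln(phi₀ₐ/phi₀ᵦ) = (kₐ − kᵦ)·Z
Z = ln(0.44/0.53) / (0.249 − 0.42) = -0.1861 / -0.171 = 1.088 km

1.09 km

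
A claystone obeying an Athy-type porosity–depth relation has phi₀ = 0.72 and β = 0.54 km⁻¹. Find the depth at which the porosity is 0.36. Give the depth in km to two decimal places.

Invert Athy's law: d = ln(phi₀/phi) / β
d = ln(0.72/0.36) / 0.54 = ln(2) / 0.54 = 0.6931 / 0.54 = 1.284 km

1.28 km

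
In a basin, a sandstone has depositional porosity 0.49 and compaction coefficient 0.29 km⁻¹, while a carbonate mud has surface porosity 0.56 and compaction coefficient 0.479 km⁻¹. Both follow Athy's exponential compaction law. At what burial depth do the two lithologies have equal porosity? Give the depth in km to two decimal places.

Set n₀ₐ e^(−kₐZ) = n₀ᵦ e^(−kᵦZ) ⇒ ln(n₀ₐ/n₀ᵦ) = (kₐ − kᵦ)·Z
Z = ln(0.49/0.56) / (0.29 − 0.479) = -0.1335 / -0.189 = 0.707 km

0.71 km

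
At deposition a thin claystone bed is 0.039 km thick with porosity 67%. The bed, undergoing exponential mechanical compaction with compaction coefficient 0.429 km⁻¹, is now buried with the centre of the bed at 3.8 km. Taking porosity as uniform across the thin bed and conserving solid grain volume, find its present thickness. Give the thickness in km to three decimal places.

Porosity at 3.8 km: φ = 0.67·exp(−0.429×3.8) = 0.1312
Solid-volume conservation: h(1−φ) = h₀(1−φ₀) ⇒ h = h₀·(1−φ₀)/(1−φ)
h = 0.039 × (1 − 0.67)/(1 − 0.1312) = 0.039 × 0.3799 = 0.0148 km

0.015 km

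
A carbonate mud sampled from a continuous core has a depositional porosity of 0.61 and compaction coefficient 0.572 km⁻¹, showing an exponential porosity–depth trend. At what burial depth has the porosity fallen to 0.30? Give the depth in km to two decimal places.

Invert Athy's law: z = ln(n₀/n) / c
z = ln(0.61/0.3) / 0.572 = ln(2.033) / 0.572 = 0.7097 / 0.572 = 1.241 km

1.24 km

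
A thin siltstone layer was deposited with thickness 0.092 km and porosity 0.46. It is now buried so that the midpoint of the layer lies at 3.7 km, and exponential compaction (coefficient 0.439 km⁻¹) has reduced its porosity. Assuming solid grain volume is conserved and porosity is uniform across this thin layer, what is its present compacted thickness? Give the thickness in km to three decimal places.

Porosity at 3.7 km: φ = 0.46·exp(−0.439×3.7) = 0.0906
Solid-volume conservation: h(1−φ) = h₀(1−φ₀) ⇒ h = h₀·(1−φ₀)/(1−φ)
h = 0.092 × (1 − 0.46)/(1 − 0.0906) = 0.092 × 0.5938 = 0.0546 km

0.055 km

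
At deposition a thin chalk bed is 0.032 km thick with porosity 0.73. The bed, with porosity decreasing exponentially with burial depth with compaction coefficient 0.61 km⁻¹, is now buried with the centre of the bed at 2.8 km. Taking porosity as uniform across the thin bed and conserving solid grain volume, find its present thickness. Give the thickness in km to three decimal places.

Porosity at 2.8 km: n = 0.73·exp(−0.61×2.8) = 0.1323
Solid-volume conservation: h(1−n) = h₀(1−n₀) ⇒ h = h₀·(1−n₀)/(1−n)
h = 0.032 × (1 − 0.73)/(1 − 0.1323) = 0.032 × 0.3112 = 0.0100 km

0.010 km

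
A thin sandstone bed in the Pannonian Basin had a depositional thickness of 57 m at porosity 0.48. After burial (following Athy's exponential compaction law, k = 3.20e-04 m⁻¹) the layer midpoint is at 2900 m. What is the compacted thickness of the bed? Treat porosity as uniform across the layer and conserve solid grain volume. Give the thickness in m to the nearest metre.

Working in km (1 km = 1000 m; k in km⁻¹ = k in m⁻¹ × 1000):
Porosity at 2.9 km: phi = 0.48·exp(−0.32×2.9) = 0.1898
Solid-volume conservation: h(1−phi) = h₀(1−phi₀) ⇒ h = h₀·(1−phi₀)/(1−phi)
h = 0.057 × (1 − 0.48)/(1 − 0.1898) = 0.057 × 0.6418 = 0.0366 km

37 m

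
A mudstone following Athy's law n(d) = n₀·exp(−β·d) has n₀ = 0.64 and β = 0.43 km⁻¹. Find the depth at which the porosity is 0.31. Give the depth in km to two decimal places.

1.69 km

Invert Athy's law: d = ln(n₀/n) / β
d = ln(0.64/0.31) / 0.43 = ln(2.065) / 0.43 = 0.7249 / 0.43 = 1.686 km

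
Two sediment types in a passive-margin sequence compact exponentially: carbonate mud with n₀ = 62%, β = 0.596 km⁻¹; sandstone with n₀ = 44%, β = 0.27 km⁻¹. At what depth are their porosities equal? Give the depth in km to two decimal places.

Set n₀ₐ e^(−βₐz) = n₀ᵦ e^(−βᵦz) ⇒ ln(n₀ₐ/n₀ᵦ) = (βₐ − βᵦ)·z
z = ln(0.62/0.44) / (0.596 − 0.27) = 0.3429 / 0.326 = 1.052 km

1.05 km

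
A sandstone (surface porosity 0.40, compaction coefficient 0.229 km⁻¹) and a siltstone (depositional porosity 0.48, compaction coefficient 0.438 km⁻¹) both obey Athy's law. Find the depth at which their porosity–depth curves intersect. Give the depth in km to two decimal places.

Set n₀ₐ e^(−kₐZ) = n₀ᵦ e^(−kᵦZ) ⇒ ln(n₀ₐ/n₀ᵦ) = (kₐ − kᵦ)·Z
Z = ln(0.4/0.48) / (0.229 − 0.438) = -0.1823 / -0.209 = 0.872 km

0.87 km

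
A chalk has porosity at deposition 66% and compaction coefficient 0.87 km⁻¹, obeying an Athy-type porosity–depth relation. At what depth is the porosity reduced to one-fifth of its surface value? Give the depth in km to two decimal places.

1.85 km

phi/phi₀ = 1/5 ⇒ exp(−β·z) = 1/5 ⇒ z = ln(5) / β
z = 1.6094 / 0.87 = 1.850 km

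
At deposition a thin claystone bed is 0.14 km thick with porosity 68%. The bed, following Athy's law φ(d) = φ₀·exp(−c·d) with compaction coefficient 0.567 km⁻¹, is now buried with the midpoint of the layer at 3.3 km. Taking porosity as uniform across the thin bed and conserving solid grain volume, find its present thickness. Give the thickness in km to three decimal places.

0.050 km

Porosity at 3.3 km: φ = 0.68·exp(−0.567×3.3) = 0.1047
Solid-volume conservation: h(1−φ) = h₀(1−φ₀) ⇒ h = h₀·(1−φ₀)/(1−φ)
h = 0.14 × (1 − 0.68)/(1 − 0.1047) = 0.14 × 0.3574 = 0.0500 km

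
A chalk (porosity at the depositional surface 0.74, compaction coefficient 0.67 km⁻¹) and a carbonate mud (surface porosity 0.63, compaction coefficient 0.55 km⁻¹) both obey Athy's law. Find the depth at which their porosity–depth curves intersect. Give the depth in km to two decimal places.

Set φ₀ₐ e^(−kₐz) = φ₀ᵦ e^(−kᵦz) ⇒ ln(φ₀ₐ/φ₀ᵦ) = (kₐ − kᵦ)·z
z = ln(0.74/0.63) / (0.67 − 0.55) = 0.1609 / 0.12 = 1.341 km

1.34 km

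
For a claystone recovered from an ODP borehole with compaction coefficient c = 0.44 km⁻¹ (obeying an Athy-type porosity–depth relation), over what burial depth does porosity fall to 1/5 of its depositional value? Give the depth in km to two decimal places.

n/n₀ = 1/5 ⇒ exp(−c·Z) = 1/5 ⇒ Z = ln(5) / c
Z = 1.6094 / 0.44 = 3.658 km

3.66 km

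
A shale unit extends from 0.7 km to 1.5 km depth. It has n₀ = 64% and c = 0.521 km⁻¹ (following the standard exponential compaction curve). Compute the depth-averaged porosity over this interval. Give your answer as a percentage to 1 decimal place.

⟨n⟩ = (1/(Z₂−Z₁)) ∫ n₀ e^(−cZ) dZ = n₀·(e^(−c·Z₁) − e^(−c·Z₂)) / (c·(Z₂−Z₁))
e^(−0.521×0.7) = 0.6944; e^(−0.521×1.5) = 0.4577
⟨n⟩ = 0.64 × (0.6944 − 0.4577) / (0.521 × 0.8) = 0.64 × 0.5679 = 0.3634

36.3%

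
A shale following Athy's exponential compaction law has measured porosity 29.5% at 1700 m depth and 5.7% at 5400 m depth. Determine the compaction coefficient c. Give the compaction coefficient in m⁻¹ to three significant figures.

0.000444 m⁻¹

Working in km (1 km = 1000 m; c in km⁻¹ = c in m⁻¹ × 1000):
Athy: n(Z) = n₀ e^(−cZ) ⇒ n₁/n₂ = e^{c(Z₂−Z₁)} ⇒ c = ln(n₁/n₂)/(Z₂−Z₁)
c = ln(0.295/0.057) / (5.4 − 1.7) = ln(5.175) / 3.7 = 1.6439 / 3.7 = 0.4443 km⁻¹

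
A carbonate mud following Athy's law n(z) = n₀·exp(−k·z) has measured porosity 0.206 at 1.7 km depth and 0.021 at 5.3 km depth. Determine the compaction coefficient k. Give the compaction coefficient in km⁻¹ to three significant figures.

0.634 km⁻¹

Athy: n(z) = n₀ e^(−kz) ⇒ n₁/n₂ = e^{k(z₂−z₁)} ⇒ k = ln(n₁/n₂)/(z₂−z₁)
k = ln(0.206/0.021) / (5.3 − 1.7) = ln(9.81) / 3.6 = 2.2834 / 3.6 = 0.6343 km⁻¹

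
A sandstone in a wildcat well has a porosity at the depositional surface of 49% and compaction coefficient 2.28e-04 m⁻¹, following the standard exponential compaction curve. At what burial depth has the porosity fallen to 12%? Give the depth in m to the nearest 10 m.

Working in km (1 km = 1000 m; k in km⁻¹ = k in m⁻¹ × 1000):
Invert Athy's law: z = ln(φ₀/φ) / k
z = ln(0.49/0.12) / 0.228 = ln(4.083) / 0.228 = 1.4069 / 0.228 = 6.171 km

6170 m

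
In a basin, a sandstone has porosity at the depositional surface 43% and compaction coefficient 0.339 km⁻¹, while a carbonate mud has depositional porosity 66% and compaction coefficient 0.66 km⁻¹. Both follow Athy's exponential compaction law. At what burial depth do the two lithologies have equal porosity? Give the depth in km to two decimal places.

Set n₀ₐ e^(−βₐz) = n₀ᵦ e^(−βᵦz) ⇒ ln(n₀ₐ/n₀ᵦ) = (βₐ − βᵦ)·z
z = ln(0.43/0.66) / (0.339 − 0.66) = -0.4285 / -0.321 = 1.335 km

1.33 km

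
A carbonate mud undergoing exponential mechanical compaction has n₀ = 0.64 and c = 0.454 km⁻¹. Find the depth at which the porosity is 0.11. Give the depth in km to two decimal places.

3.88 km

Invert Athy's law: Z = ln(n₀/n) / c
Z = ln(0.64/0.11) / 0.454 = ln(5.818) / 0.454 = 1.7610 / 0.454 = 3.879 km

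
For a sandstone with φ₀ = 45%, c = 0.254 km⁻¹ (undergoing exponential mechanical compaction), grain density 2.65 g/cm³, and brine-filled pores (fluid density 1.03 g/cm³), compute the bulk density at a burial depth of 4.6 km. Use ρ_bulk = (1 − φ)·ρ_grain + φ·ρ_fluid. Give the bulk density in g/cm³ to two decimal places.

Porosity at depth: φ = 0.45·exp(−0.254×4.6) = 0.45×0.3109 = 0.1399
Bulk density: ρ_b = (1−φ)ρ_g + φ·ρ_f = 0.8601×2.65 + 0.1399×1.03
       = 2.279 + 0.144 = 2.423 g/cm³

2.42 g/cm³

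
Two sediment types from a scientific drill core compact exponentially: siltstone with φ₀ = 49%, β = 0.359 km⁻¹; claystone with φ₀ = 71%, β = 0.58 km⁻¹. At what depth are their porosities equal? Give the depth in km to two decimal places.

1.68 km

Set φ₀ₐ e^(−βₐz) = φ₀ᵦ e^(−βᵦz) ⇒ ln(φ₀ₐ/φ₀ᵦ) = (βₐ − βᵦ)·z
z = ln(0.49/0.71) / (0.359 − 0.58) = -0.3709 / -0.221 = 1.678 km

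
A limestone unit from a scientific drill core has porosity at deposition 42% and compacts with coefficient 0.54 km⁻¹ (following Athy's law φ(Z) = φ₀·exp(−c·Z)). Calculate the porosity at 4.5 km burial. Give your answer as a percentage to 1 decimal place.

3.7%

φ = φ₀·exp(−c·Z) = 0.42 × exp(−0.54 × 4.5) = 0.42 × exp(−2.43)
  = 0.42 × 0.0880 = 0.0370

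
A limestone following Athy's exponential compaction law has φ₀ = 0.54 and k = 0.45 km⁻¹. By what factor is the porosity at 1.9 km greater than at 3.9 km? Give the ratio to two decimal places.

φ(Z₁)/φ(Z₂) = e^(−k·Z₁)/e^(−k·Z₂) = e^{k(Z₂−Z₁)}
= exp(0.45 × 2) = exp(0.9) = 2.4596

2.46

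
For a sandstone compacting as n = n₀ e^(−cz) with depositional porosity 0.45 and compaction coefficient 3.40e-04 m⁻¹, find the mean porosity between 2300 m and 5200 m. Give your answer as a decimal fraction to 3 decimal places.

Working in km (1 km = 1000 m; c in km⁻¹ = c in m⁻¹ × 1000):
⟨n⟩ = (1/(z₂−z₁)) ∫ n₀ e^(−cz) dz = n₀·(e^(−c·z₁) − e^(−c·z₂)) / (c·(z₂−z₁))
e^(−0.34×2.3) = 0.4575; e^(−0.34×5.2) = 0.1707
⟨n⟩ = 0.45 × (0.4575 − 0.1707) / (0.34 × 2.9) = 0.45 × 0.2909 = 0.1309

0.131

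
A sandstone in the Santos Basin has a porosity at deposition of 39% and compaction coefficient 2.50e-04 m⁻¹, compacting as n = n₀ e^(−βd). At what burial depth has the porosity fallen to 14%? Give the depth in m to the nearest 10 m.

4100 m

Working in km (1 km = 1000 m; β in km⁻¹ = β in m⁻¹ × 1000):
Invert Athy's law: d = ln(n₀/n) / β
d = ln(0.39/0.14) / 0.25 = ln(2.786) / 0.25 = 1.0245 / 0.25 = 4.098 km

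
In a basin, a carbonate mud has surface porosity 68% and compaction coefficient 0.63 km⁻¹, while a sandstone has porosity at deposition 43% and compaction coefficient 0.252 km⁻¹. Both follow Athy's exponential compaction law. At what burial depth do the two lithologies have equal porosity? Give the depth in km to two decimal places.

1.21 km

Set phi₀ₐ e^(−kₐd) = phi₀ᵦ e^(−kᵦd) ⇒ ln(phi₀ₐ/phi₀ᵦ) = (kₐ − kᵦ)·d
d = ln(0.68/0.43) / (0.63 − 0.252) = 0.4583 / 0.378 = 1.212 km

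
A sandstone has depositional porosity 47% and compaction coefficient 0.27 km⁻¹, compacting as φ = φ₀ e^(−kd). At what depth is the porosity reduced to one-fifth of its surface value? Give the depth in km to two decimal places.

φ/φ₀ = 1/5 ⇒ exp(−k·d) = 1/5 ⇒ d = ln(5) / k
d = 1.6094 / 0.27 = 5.961 km

5.96 km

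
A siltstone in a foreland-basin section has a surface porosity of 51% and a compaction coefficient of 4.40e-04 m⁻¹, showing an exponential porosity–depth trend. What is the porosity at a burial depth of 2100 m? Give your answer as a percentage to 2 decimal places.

Working in km (1 km = 1000 m; c in km⁻¹ = c in m⁻¹ × 1000):
φ = φ₀·exp(−c·z) = 0.51 × exp(−0.44 × 2.1) = 0.51 × exp(−0.924)
  = 0.51 × 0.3969 = 0.2024

20.24%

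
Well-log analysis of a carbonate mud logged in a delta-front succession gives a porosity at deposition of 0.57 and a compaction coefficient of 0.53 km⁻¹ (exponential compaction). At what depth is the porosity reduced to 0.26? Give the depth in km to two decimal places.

Invert Athy's law: Z = ln(n₀/n) / β
Z = ln(0.57/0.26) / 0.53 = ln(2.192) / 0.53 = 0.7850 / 0.53 = 1.481 km

1.48 km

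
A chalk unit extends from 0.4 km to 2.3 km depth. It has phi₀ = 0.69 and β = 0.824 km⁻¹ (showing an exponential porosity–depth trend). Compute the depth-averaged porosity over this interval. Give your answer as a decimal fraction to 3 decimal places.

⟨phi⟩ = (1/(z₂−z₁)) ∫ phi₀ e^(−βz) dz = phi₀·(e^(−β·z₁) − e^(−β·z₂)) / (β·(z₂−z₁))
e^(−0.824×0.4) = 0.7192; e^(−0.824×2.3) = 0.1503
⟨phi⟩ = 0.69 × (0.7192 − 0.1503) / (0.824 × 1.9) = 0.69 × 0.3634 = 0.2507

0.251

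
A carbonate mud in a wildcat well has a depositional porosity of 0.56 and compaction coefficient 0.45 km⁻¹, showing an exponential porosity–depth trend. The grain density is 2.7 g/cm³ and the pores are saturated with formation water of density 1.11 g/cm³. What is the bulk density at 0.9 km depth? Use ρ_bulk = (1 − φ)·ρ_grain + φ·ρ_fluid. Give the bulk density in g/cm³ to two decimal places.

2.11 g/cm³

Porosity at depth: n = 0.56·exp(−0.45×0.9) = 0.56×0.6670 = 0.3735
Bulk density: ρ_b = (1−n)ρ_g + n·ρ_f = 0.6265×2.7 + 0.3735×1.11
       = 1.692 + 0.415 = 2.106 g/cm³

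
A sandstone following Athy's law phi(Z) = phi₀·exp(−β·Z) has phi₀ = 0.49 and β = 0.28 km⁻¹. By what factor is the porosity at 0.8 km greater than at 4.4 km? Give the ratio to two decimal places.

phi(Z₁)/phi(Z₂) = e^(−β·Z₁)/e^(−β·Z₂) = e^{β(Z₂−Z₁)}
= exp(0.28 × 3.6) = exp(1.008) = 2.7401

2.74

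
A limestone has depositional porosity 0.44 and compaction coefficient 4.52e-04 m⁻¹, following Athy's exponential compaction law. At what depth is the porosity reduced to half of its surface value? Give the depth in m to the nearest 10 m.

Working in km (1 km = 1000 m; β in km⁻¹ = β in m⁻¹ × 1000):
φ/φ₀ = 1/2 ⇒ exp(−β·d) = 1/2 ⇒ d = ln(2) / β
d = 0.6931 / 0.452 = 1.534 km

1530 m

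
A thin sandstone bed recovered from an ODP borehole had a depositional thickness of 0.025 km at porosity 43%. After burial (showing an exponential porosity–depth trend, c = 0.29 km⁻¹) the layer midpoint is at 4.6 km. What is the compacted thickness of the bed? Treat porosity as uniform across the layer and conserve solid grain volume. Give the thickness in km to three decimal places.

Porosity at 4.6 km: phi = 0.43·exp(−0.29×4.6) = 0.1133
Solid-volume conservation: h(1−phi) = h₀(1−phi₀) ⇒ h = h₀·(1−phi₀)/(1−phi)
h = 0.025 × (1 − 0.43)/(1 − 0.1133) = 0.025 × 0.6428 = 0.0161 km

0.016 km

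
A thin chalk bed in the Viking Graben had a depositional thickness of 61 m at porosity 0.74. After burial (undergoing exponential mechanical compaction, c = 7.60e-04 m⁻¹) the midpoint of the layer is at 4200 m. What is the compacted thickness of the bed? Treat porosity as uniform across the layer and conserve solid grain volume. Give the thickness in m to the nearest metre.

Working in km (1 km = 1000 m; c in km⁻¹ = c in m⁻¹ × 1000):
Porosity at 4.2 km: phi = 0.74·exp(−0.76×4.2) = 0.0304
Solid-volume conservation: h(1−phi) = h₀(1−phi₀) ⇒ h = h₀·(1−phi₀)/(1−phi)
h = 0.061 × (1 − 0.74)/(1 − 0.0304) = 0.061 × 0.2682 = 0.0164 km

16 m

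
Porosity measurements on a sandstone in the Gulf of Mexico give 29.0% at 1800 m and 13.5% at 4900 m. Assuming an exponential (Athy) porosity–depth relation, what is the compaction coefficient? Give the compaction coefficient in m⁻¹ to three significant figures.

0.000247 m⁻¹

Working in km (1 km = 1000 m; c in km⁻¹ = c in m⁻¹ × 1000):
Athy: n(Z) = n₀ e^(−cZ) ⇒ n₁/n₂ = e^{c(Z₂−Z₁)} ⇒ c = ln(n₁/n₂)/(Z₂−Z₁)
c = ln(0.29/0.135) / (4.9 − 1.8) = ln(2.148) / 3.1 = 0.7646 / 3.1 = 0.2466 km⁻¹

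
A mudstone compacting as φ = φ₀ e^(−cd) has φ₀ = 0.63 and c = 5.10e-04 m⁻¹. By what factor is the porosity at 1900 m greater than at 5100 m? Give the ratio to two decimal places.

Working in km (1 km = 1000 m; c in km⁻¹ = c in m⁻¹ × 1000):
φ(d₁)/φ(d₂) = e^(−c·d₁)/e^(−c·d₂) = e^{c(d₂−d₁)}
= exp(0.51 × 3.2) = exp(1.632) = 5.1141

5.11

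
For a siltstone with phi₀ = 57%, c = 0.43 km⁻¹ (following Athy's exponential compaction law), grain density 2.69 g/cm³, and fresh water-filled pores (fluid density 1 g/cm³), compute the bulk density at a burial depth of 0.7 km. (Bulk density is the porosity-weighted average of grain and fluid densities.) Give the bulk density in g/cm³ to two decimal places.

1.98 g/cm³

Porosity at depth: phi = 0.57·exp(−0.43×0.7) = 0.57×0.7401 = 0.4218
Bulk density: ρ_b = (1−phi)ρ_g + phi·ρ_f = 0.5782×2.69 + 0.4218×1
       = 1.555 + 0.422 = 1.977 g/cm³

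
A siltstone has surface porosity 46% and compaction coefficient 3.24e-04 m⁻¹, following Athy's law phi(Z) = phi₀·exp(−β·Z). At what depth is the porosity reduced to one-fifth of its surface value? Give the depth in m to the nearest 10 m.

4970 m

Working in km (1 km = 1000 m; β in km⁻¹ = β in m⁻¹ × 1000):
phi/phi₀ = 1/5 ⇒ exp(−β·Z) = 1/5 ⇒ Z = ln(5) / β
Z = 1.6094 / 0.324 = 4.967 km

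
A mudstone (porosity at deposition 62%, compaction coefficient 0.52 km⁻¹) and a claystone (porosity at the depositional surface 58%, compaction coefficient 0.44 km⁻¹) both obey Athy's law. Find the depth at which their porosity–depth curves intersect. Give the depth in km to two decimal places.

0.83 km

Set phi₀ₐ e^(−βₐZ) = phi₀ᵦ e^(−βᵦZ) ⇒ ln(phi₀ₐ/phi₀ᵦ) = (βₐ − βᵦ)·Z
Z = ln(0.62/0.58) / (0.52 − 0.44) = 0.0667 / 0.08 = 0.834 km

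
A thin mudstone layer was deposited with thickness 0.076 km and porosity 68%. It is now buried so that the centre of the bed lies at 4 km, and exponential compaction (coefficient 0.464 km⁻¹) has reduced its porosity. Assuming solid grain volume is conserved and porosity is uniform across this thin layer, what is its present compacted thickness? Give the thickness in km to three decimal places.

Porosity at 4 km: n = 0.68·exp(−0.464×4) = 0.1063
Solid-volume conservation: h(1−n) = h₀(1−n₀) ⇒ h = h₀·(1−n₀)/(1−n)
h = 0.076 × (1 − 0.68)/(1 − 0.1063) = 0.076 × 0.3581 = 0.0272 km

0.027 km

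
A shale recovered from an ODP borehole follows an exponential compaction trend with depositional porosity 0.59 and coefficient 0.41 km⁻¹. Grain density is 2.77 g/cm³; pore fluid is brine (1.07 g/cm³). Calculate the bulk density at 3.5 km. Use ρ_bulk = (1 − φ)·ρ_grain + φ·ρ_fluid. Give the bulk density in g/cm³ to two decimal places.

Porosity at depth: φ = 0.59·exp(−0.41×3.5) = 0.59×0.2381 = 0.1405
Bulk density: ρ_b = (1−φ)ρ_g + φ·ρ_f = 0.8595×2.77 + 0.1405×1.07
       = 2.381 + 0.150 = 2.531 g/cm³

2.53 g/cm³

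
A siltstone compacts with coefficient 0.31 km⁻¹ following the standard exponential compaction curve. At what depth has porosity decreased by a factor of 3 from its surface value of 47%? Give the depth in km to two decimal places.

3.54 km

phi/phi₀ = 1/3 ⇒ exp(−k·Z) = 1/3 ⇒ Z = ln(3) / k
Z = 1.0986 / 0.31 = 3.544 km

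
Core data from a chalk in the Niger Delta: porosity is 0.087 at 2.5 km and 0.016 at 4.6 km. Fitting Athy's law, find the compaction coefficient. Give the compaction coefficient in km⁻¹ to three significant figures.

0.806 km⁻¹

Athy: n(Z) = n₀ e^(−cZ) ⇒ n₁/n₂ = e^{c(Z₂−Z₁)} ⇒ c = ln(n₁/n₂)/(Z₂−Z₁)
c = ln(0.087/0.016) / (4.6 − 2.5) = ln(5.437) / 2.1 = 1.6933 / 2.1 = 0.8063 km⁻¹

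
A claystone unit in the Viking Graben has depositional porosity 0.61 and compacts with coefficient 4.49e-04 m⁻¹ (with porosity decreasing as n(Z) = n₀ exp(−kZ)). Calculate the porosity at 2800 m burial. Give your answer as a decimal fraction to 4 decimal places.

Working in km (1 km = 1000 m; k in km⁻¹ = k in m⁻¹ × 1000):
n = n₀·exp(−k·Z) = 0.61 × exp(−0.449 × 2.8) = 0.61 × exp(−1.257)
  = 0.61 × 0.2844 = 0.1735

0.1735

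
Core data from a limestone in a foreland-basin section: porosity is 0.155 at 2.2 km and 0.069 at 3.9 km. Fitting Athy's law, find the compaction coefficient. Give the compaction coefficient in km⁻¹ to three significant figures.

Athy: φ(z) = φ₀ e^(−cz) ⇒ φ₁/φ₂ = e^{c(z₂−z₁)} ⇒ c = ln(φ₁/φ₂)/(z₂−z₁)
c = ln(0.155/0.069) / (3.9 − 2.2) = ln(2.246) / 1.7 = 0.8093 / 1.7 = 0.4761 km⁻¹

0.476 km⁻¹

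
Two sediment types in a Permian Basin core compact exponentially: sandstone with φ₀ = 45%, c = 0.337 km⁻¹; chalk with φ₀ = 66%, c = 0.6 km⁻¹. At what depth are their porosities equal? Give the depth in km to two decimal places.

1.46 km

Set φ₀ₐ e^(−cₐZ) = φ₀ᵦ e^(−cᵦZ) ⇒ ln(φ₀ₐ/φ₀ᵦ) = (cₐ − cᵦ)·Z
Z = ln(0.45/0.66) / (0.337 − 0.6) = -0.3830 / -0.263 = 1.456 km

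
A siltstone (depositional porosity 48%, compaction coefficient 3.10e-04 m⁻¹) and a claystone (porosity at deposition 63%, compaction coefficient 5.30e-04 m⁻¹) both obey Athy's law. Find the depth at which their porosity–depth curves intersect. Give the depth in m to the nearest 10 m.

1240 m

Working in km (1 km = 1000 m; c in km⁻¹ = c in m⁻¹ × 1000):
Set φ₀ₐ e^(−cₐz) = φ₀ᵦ e^(−cᵦz) ⇒ ln(φ₀ₐ/φ₀ᵦ) = (cₐ − cᵦ)·z
z = ln(0.48/0.63) / (0.31 − 0.53) = -0.2719 / -0.22 = 1.236 km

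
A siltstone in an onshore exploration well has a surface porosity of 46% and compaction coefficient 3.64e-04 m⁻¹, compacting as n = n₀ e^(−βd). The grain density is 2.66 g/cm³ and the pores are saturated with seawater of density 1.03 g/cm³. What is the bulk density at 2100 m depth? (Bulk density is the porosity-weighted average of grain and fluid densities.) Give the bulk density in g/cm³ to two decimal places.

Working in km (1 km = 1000 m; β in km⁻¹ = β in m⁻¹ × 1000):
Porosity at depth: n = 0.46·exp(−0.364×2.1) = 0.46×0.4656 = 0.2142
Bulk density: ρ_b = (1−n)ρ_g + n·ρ_f = 0.7858×2.66 + 0.2142×1.03
       = 2.090 + 0.221 = 2.311 g/cm³

2.31 g/cm³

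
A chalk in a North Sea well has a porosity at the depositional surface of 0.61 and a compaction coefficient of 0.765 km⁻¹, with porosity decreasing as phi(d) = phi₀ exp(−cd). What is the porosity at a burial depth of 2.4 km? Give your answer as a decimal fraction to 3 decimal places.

0.097

phi = phi₀·exp(−c·d) = 0.61 × exp(−0.765 × 2.4) = 0.61 × exp(−1.836)
  = 0.61 × 0.1595 = 0.0973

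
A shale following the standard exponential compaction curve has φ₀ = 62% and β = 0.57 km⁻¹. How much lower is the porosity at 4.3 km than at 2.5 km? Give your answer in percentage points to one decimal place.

φ(2.5) = 0.62·e^(−0.57×2.5) = 0.1491
φ(4.3) = 0.62·e^(−0.57×4.3) = 0.0534
Δφ = 0.1491 − 0.0534 = 0.0957

9.6 percentage points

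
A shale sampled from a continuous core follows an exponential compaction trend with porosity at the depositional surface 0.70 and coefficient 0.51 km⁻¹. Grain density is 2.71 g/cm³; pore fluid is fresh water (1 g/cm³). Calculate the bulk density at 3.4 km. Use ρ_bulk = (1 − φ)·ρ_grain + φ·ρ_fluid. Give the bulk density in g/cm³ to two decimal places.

2.50 g/cm³

Porosity at depth: phi = 0.7·exp(−0.51×3.4) = 0.7×0.1766 = 0.1236
Bulk density: ρ_b = (1−phi)ρ_g + phi·ρ_f = 0.8764×2.71 + 0.1236×1
       = 2.375 + 0.124 = 2.499 g/cm³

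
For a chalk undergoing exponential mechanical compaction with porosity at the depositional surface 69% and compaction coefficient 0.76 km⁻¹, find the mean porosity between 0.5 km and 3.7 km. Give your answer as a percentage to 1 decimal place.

17.7%

⟨phi⟩ = (1/(Z₂−Z₁)) ∫ phi₀ e^(−cZ) dZ = phi₀·(e^(−c·Z₁) − e^(−c·Z₂)) / (c·(Z₂−Z₁))
e^(−0.76×0.5) = 0.6839; e^(−0.76×3.7) = 0.0601
⟨phi⟩ = 0.69 × (0.6839 − 0.0601) / (0.76 × 3.2) = 0.69 × 0.2565 = 0.1770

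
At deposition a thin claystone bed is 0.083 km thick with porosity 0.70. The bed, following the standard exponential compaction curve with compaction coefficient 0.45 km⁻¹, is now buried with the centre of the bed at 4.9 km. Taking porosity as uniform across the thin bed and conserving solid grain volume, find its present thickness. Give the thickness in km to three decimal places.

Porosity at 4.9 km: phi = 0.7·exp(−0.45×4.9) = 0.0772
Solid-volume conservation: h(1−phi) = h₀(1−phi₀) ⇒ h = h₀·(1−phi₀)/(1−phi)
h = 0.083 × (1 − 0.7)/(1 − 0.0772) = 0.083 × 0.3251 = 0.0270 km

0.027 km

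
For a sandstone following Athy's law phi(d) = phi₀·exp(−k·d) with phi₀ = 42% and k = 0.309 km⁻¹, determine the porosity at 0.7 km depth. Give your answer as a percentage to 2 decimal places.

phi = phi₀·exp(−k·d) = 0.42 × exp(−0.309 × 0.7) = 0.42 × exp(−0.2163)
  = 0.42 × 0.8055 = 0.3383

33.83%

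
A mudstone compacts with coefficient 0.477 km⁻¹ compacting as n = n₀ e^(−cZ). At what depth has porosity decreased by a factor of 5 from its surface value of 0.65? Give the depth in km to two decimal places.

n/n₀ = 1/5 ⇒ exp(−c·Z) = 1/5 ⇒ Z = ln(5) / c
Z = 1.6094 / 0.477 = 3.374 km

3.37 km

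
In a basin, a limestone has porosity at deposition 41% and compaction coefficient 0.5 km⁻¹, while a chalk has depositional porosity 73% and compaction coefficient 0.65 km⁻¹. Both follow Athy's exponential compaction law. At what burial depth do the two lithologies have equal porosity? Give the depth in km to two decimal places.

Set n₀ₐ e^(−βₐz) = n₀ᵦ e^(−βᵦz) ⇒ ln(n₀ₐ/n₀ᵦ) = (βₐ − βᵦ)·z
z = ln(0.41/0.73) / (0.5 − 0.65) = -0.5769 / -0.15 = 3.846 km

3.85 km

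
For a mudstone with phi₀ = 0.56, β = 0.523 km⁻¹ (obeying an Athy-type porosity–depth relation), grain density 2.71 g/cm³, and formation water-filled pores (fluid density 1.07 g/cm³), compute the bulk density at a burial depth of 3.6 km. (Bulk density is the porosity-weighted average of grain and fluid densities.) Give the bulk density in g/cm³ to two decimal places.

2.57 g/cm³

Porosity at depth: phi = 0.56·exp(−0.523×3.6) = 0.56×0.1522 = 0.0852
Bulk density: ρ_b = (1−phi)ρ_g + phi·ρ_f = 0.9148×2.71 + 0.0852×1.07
       = 2.479 + 0.091 = 2.570 g/cm³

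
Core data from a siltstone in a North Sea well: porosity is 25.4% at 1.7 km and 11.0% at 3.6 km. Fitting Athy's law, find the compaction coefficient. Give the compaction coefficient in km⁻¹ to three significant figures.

0.440 km⁻¹

Athy: n(z) = n₀ e^(−kz) ⇒ n₁/n₂ = e^{k(z₂−z₁)} ⇒ k = ln(n₁/n₂)/(z₂−z₁)
k = ln(0.254/0.11) / (3.6 − 1.7) = ln(2.309) / 1.9 = 0.8369 / 1.9 = 0.4404 km⁻¹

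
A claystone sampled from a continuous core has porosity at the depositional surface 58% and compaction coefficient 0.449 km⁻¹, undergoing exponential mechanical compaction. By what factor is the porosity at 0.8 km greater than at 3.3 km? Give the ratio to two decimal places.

φ(Z₁)/φ(Z₂) = e^(−c·Z₁)/e^(−c·Z₂) = e^{c(Z₂−Z₁)}
= exp(0.449 × 2.5) = exp(1.123) = 3.0725

3.07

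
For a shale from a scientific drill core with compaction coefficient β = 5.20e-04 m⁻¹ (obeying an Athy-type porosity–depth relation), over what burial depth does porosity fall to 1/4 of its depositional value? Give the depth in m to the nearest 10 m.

Working in km (1 km = 1000 m; β in km⁻¹ = β in m⁻¹ × 1000):
φ/φ₀ = 1/4 ⇒ exp(−β·z) = 1/4 ⇒ z = ln(4) / β
z = 1.3863 / 0.52 = 2.666 km

2670 m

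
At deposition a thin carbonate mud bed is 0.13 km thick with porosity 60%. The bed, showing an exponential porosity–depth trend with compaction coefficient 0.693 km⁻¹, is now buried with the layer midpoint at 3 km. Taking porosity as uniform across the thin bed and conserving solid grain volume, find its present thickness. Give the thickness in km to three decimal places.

0.056 km

Porosity at 3 km: phi = 0.6·exp(−0.693×3) = 0.0750
Solid-volume conservation: h(1−phi) = h₀(1−phi₀) ⇒ h = h₀·(1−phi₀)/(1−phi)
h = 0.13 × (1 − 0.6)/(1 − 0.0750) = 0.13 × 0.4324 = 0.0562 km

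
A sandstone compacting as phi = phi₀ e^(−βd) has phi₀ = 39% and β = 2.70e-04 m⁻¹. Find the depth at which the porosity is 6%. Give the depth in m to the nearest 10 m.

Working in km (1 km = 1000 m; β in km⁻¹ = β in m⁻¹ × 1000):
Invert Athy's law: d = ln(phi₀/phi) / β
d = ln(0.39/0.06) / 0.27 = ln(6.5) / 0.27 = 1.8718 / 0.27 = 6.933 km

6930 m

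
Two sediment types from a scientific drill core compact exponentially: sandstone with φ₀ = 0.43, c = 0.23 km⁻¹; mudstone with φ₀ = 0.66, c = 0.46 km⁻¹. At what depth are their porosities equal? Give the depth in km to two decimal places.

1.86 km

Set φ₀ₐ e^(−cₐz) = φ₀ᵦ e^(−cᵦz) ⇒ ln(φ₀ₐ/φ₀ᵦ) = (cₐ − cᵦ)·z
z = ln(0.43/0.66) / (0.23 − 0.46) = -0.4285 / -0.23 = 1.863 km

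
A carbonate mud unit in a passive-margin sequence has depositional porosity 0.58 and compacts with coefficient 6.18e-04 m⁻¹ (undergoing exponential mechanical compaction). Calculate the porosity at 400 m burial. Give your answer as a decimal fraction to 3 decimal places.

Working in km (1 km = 1000 m; c in km⁻¹ = c in m⁻¹ × 1000):
n = n₀·exp(−c·z) = 0.58 × exp(−0.618 × 0.4) = 0.58 × exp(−0.2472)
  = 0.58 × 0.7810 = 0.4530

0.453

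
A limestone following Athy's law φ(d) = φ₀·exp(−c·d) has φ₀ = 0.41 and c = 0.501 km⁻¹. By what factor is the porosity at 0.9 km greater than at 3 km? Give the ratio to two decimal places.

φ(d₁)/φ(d₂) = e^(−c·d₁)/e^(−c·d₂) = e^{c(d₂−d₁)}
= exp(0.501 × 2.1) = exp(1.052) = 2.8637

2.86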